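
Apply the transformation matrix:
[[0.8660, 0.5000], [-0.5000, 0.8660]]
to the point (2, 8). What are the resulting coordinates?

Matrix multiplication:
[[0.8660, 0.5000], [-0.5000, 0.8660]] × [2, 8]ᵀ
= [(0.8660)(2) + (0.5000)(8), (-0.5000)(2) + (0.8660)(8)]ᵀ
= [5.7320, 5.9280]ᵀ
Result: (5.7320, 5.9280)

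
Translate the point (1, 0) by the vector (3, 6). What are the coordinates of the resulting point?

Translation by (3, 6) (homogeneous matrix [[1, 0, 3], [0, 1, 6], [0, 0, 1]]):
x' = 1 + 3 = 4
y' = 0 + 6 = 6
Result: (4, 6)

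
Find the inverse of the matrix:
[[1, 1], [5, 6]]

For [[a,b],[c,d]], inverse = (1/det)·[[d,-b],[-c,a]]
det = (1)(6) - (1)(5) = 6 - 5 = 1
Inverse = [[6, -1], [-5, 1]]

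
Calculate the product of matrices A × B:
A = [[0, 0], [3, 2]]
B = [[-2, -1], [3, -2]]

Matrix multiplication:
C[0][0] = 0×-2 + 0×3 = 0
C[0][1] = 0×-1 + 0×-2 = 0
C[1][0] = 3×-2 + 2×3 = 0
C[1][1] = 3×-1 + 2×-2 = -7
Result: [[0, 0], [0, -7]]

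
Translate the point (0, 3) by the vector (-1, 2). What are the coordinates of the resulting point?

Translation by (-1, 2) (homogeneous matrix [[1, 0, -1], [0, 1, 2], [0, 0, 1]]):
x' = 0 + -1 = -1
y' = 3 + 2 = 5
Result: (-1, 5)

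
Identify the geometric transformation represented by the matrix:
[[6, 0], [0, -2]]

This matrix represents: non-uniform scaling by sx = 6, sy = -2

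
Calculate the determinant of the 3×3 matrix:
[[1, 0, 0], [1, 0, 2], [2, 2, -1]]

Expansion along first row:
det = 1·det([[0,2],[2,-1]]) - 0·det([[1,2],[2,-1]]) + 0·det([[1,0],[2,2]])
    = 1·(0·-1 - 2·2) - 0·(1·-1 - 2·2) + 0·(1·2 - 0·2)
    = 1·-4 - 0·-5 + 0·2
    = -4 + 0 + 0 = -4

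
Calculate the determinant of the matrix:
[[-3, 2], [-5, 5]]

For a 2×2 matrix [[a, b], [c, d]], det = ad - bc
det = (-3)(5) - (2)(-5) = -15 - -10 = -5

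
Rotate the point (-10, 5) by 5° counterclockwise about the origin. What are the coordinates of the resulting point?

Rotation matrix for 5°: [[cos 5°, -sin 5°], [sin 5°, cos 5°]] ≈ [[0.996195, -0.087156], [0.087156, 0.996195]]
[[0.996195, -0.087156], [0.087156, 0.996195]] × [-10, 5]ᵀ ≈ [-10.3977, 4.1094]ᵀ
Result: (-10.3977, 4.1094)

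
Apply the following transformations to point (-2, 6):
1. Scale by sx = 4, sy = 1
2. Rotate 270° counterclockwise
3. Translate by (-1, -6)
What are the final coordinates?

Step 1: Scale → (-8, 6)
Step 2: Rotate 270° → (6, 8)
Step 3: Translate → (5, 2)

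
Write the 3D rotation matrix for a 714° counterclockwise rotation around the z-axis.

Rotation matrix for counterclockwise 714° around z-axis:
cos(714°) = 0.9945, sin(714°) = -0.1045
Result: [[0.9945, 0.1045, 0], [-0.1045, 0.9945, 0], [0, 0, 1]]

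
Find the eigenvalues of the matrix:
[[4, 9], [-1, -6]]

Characteristic equation: det(A - λI) = 0
λ² - (trace)λ + (det) = 0
trace = 4 + -6 = -2, det = (4)(-6) - (9)(-1) = -15
λ² - (-2)λ + (-15) = 0
λ = (-2 ± √((-2)² - 4·(-15))) / 2 = (-2 ± √64) / 2
Solving: λ = -5, 3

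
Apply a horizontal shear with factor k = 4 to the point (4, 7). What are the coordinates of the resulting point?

Shear matrix for horizontal shear with factor k = 4:
[[1, 4], [0, 1]]
Result: (4, 7) → (32, 7)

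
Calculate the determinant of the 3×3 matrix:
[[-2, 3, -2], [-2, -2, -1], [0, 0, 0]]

Expansion along first row:
det = -2·det([[-2,-1],[0,0]]) - 3·det([[-2,-1],[0,0]]) + -2·det([[-2,-2],[0,0]])
    = -2·(-2·0 - -1·0) - 3·(-2·0 - -1·0) + -2·(-2·0 - -2·0)
    = -2·0 - 3·0 + -2·0
    = 0 + 0 + 0 = 0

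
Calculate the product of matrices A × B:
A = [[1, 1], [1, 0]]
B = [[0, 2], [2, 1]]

Matrix multiplication:
C[0][0] = 1×0 + 1×2 = 2
C[0][1] = 1×2 + 1×1 = 3
C[1][0] = 1×0 + 0×2 = 0
C[1][1] = 1×2 + 0×1 = 2
Result: [[2, 3], [0, 2]]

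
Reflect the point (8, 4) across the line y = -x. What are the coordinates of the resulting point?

Reflection across line y = -x: (8, 4) → (-4, -8)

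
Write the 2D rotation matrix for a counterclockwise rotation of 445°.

Rotation matrix formula: [[cos θ, -sin θ], [sin θ, cos θ]]
For θ = 445°:
cos(445°) = 0.0872
sin(445°) = 0.9962
Result: [[0.0872, -0.9962], [0.9962, 0.0872]]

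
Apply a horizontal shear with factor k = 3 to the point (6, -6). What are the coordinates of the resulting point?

Shear matrix for horizontal shear with factor k = 3:
[[1, 3], [0, 1]]
Result: (6, -6) → (-12, -6)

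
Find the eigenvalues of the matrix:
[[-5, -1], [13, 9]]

Characteristic equation: det(A - λI) = 0
λ² - (trace)λ + (det) = 0
trace = -5 + 9 = 4, det = (-5)(9) - (-1)(13) = -32
λ² - (4)λ + (-32) = 0
λ = (4 ± √((4)² - 4·(-32))) / 2 = (4 ± √144) / 2
Solving: λ = -4, 8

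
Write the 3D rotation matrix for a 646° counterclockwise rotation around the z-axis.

Rotation matrix for counterclockwise 646° around z-axis:
cos(646°) = 0.2756, sin(646°) = -0.9613
Result: [[0.2756, 0.9613, 0], [-0.9613, 0.2756, 0], [0, 0, 1]]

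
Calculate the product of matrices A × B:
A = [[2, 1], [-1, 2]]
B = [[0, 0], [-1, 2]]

Matrix multiplication:
C[0][0] = 2×0 + 1×-1 = -1
C[0][1] = 2×0 + 1×2 = 2
C[1][0] = -1×0 + 2×-1 = -2
C[1][1] = -1×0 + 2×2 = 4
Result: [[-1, 2], [-2, 4]]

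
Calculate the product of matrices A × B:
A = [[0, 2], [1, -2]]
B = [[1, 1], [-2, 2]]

Matrix multiplication:
C[0][0] = 0×1 + 2×-2 = -4
C[0][1] = 0×1 + 2×2 = 4
C[1][0] = 1×1 + -2×-2 = 5
C[1][1] = 1×1 + -2×2 = -3
Result: [[-4, 4], [5, -3]]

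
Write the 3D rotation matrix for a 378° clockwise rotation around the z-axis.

Rotation matrix for clockwise 378° around z-axis:
A clockwise rotation by 378° is a counterclockwise rotation by -378°.
cos(-378°) = 0.9511, sin(-378°) = -0.3090
Result: [[0.9511, 0.3090, 0], [-0.3090, 0.9511, 0], [0, 0, 1]]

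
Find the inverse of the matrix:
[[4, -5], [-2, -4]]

For [[a,b],[c,d]], inverse = (1/det)·[[d,-b],[-c,a]]
det = (4)(-4) - (-5)(-2) = -16 - 10 = -26
Inverse = (1/-26)·[[-4, 5], [2, 4]]
= [[2/13, -5/26], [-1/13, -2/13]]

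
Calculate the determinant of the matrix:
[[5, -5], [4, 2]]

For a 2×2 matrix [[a, b], [c, d]], det = ad - bc
det = (5)(2) - (-5)(4) = 10 - -20 = 30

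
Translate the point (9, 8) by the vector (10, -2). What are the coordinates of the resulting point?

Translation by (10, -2) (homogeneous matrix [[1, 0, 10], [0, 1, -2], [0, 0, 1]]):
x' = 9 + 10 = 19
y' = 8 + -2 = 6
Result: (19, 6)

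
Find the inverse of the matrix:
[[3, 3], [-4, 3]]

For [[a,b],[c,d]], inverse = (1/det)·[[d,-b],[-c,a]]
det = (3)(3) - (3)(-4) = 9 - -12 = 21
Inverse = (1/21)·[[3, -3], [4, 3]]
= [[1/7, -1/7], [4/21, 1/7]]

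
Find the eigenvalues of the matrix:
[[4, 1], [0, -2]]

Characteristic equation: det(A - λI) = 0
λ² - (trace)λ + (det) = 0
trace = 4 + -2 = 2, det = (4)(-2) - (1)(0) = -8
λ² - (2)λ + (-8) = 0
λ = (2 ± √((2)² - 4·(-8))) / 2 = (2 ± √36) / 2
Solving: λ = -2, 4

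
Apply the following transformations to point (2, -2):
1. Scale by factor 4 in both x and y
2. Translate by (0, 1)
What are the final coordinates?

Step 1: Scale (2, -2) by 4 → (8, -8)
Step 2: Translate by (0, 1) → (8, -7)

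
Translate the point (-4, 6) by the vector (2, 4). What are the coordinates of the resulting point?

Translation by (2, 4) (homogeneous matrix [[1, 0, 2], [0, 1, 4], [0, 0, 1]]):
x' = -4 + 2 = -2
y' = 6 + 4 = 10
Result: (-2, 10)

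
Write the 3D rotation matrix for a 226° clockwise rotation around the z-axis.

Rotation matrix for clockwise 226° around z-axis:
A clockwise rotation by 226° is a counterclockwise rotation by -226°.
cos(-226°) = -0.6947, sin(-226°) = 0.7193
Result: [[-0.6947, -0.7193, 0], [0.7193, -0.6947, 0], [0, 0, 1]]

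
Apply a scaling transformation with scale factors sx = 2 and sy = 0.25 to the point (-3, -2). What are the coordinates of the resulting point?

Scaling matrix:
[[2, 0], [0, 0.25]]
Result: (-3 × 2, -2 × 0.25) = (-6, -0.5)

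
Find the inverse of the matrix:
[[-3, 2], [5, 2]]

For [[a,b],[c,d]], inverse = (1/det)·[[d,-b],[-c,a]]
det = (-3)(2) - (2)(5) = -6 - 10 = -16
Inverse = (1/-16)·[[2, -2], [-5, -3]]
= [[-1/8, 1/8], [5/16, 3/16]]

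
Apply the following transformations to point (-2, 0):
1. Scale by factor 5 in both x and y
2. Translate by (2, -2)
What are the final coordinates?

Step 1: Scale (-2, 0) by 5 → (-10, 0)
Step 2: Translate by (2, -2) → (-8, -2)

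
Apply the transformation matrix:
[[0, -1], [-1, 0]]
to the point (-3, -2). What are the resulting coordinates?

Matrix multiplication:
[[0, -1], [-1, 0]] × [-3, -2]ᵀ
= [(0)(-3) + (-1)(-2), (-1)(-3) + (0)(-2)]ᵀ
= [2, 3]ᵀ
Result: (2, 3)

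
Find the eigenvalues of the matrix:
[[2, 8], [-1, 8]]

Characteristic equation: det(A - λI) = 0
λ² - (trace)λ + (det) = 0
trace = 2 + 8 = 10, det = (2)(8) - (8)(-1) = 24
λ² - (10)λ + (24) = 0
λ = (10 ± √((10)² - 4·(24))) / 2 = (10 ± √4) / 2
Solving: λ = 4, 6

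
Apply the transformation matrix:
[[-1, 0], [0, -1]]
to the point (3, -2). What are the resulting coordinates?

Matrix multiplication:
[[-1, 0], [0, -1]] × [3, -2]ᵀ
= [(-1)(3) + (0)(-2), (0)(3) + (-1)(-2)]ᵀ
= [-3, 2]ᵀ
Result: (-3, 2)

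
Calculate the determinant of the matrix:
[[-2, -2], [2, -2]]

For a 2×2 matrix [[a, b], [c, d]], det = ad - bc
det = (-2)(-2) - (-2)(2) = 4 - -4 = 8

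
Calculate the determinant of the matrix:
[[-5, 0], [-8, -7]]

For a 2×2 matrix [[a, b], [c, d]], det = ad - bc
det = (-5)(-7) - (0)(-8) = 35 - 0 = 35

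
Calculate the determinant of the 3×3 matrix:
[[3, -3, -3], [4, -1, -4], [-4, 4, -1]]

Expansion along first row:
det = 3·det([[-1,-4],[4,-1]]) - -3·det([[4,-4],[-4,-1]]) + -3·det([[4,-1],[-4,4]])
    = 3·(-1·-1 - -4·4) - -3·(4·-1 - -4·-4) + -3·(4·4 - -1·-4)
    = 3·17 - -3·-20 + -3·12
    = 51 + -60 + -36 = -45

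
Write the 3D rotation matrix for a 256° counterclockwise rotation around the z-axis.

Rotation matrix for counterclockwise 256° around z-axis:
cos(256°) = -0.2419, sin(256°) = -0.9703
Result: [[-0.2419, 0.9703, 0], [-0.9703, -0.2419, 0], [0, 0, 1]]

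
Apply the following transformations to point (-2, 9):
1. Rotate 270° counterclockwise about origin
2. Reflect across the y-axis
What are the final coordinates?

Step 1: Rotate 270° → (9, 2)
Step 2: Reflect across y-axis → (-9, 2)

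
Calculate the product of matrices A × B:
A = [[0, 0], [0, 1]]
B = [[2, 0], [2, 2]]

Matrix multiplication:
C[0][0] = 0×2 + 0×2 = 0
C[0][1] = 0×0 + 0×2 = 0
C[1][0] = 0×2 + 1×2 = 2
C[1][1] = 0×0 + 1×2 = 2
Result: [[0, 0], [2, 2]]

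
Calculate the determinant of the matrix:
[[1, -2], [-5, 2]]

For a 2×2 matrix [[a, b], [c, d]], det = ad - bc
det = (1)(2) - (-2)(-5) = 2 - 10 = -8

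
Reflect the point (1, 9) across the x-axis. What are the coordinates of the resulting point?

Reflection across x-axis: (1, 9) → (1, -9)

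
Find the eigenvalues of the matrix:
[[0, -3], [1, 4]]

Characteristic equation: det(A - λI) = 0
λ² - (trace)λ + (det) = 0
trace = 0 + 4 = 4, det = (0)(4) - (-3)(1) = 3
λ² - (4)λ + (3) = 0
λ = (4 ± √((4)² - 4·(3))) / 2 = (4 ± √4) / 2
Solving: λ = 1, 3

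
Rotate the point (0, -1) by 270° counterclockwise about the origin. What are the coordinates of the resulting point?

Rotation matrix for 270°: [[cos 270°, -sin 270°], [sin 270°, cos 270°]] = [[0, 1], [-1, 0]]
[[0, 1], [-1, 0]] × [0, -1]ᵀ = [-1, 0]ᵀ
Result: (-1, 0)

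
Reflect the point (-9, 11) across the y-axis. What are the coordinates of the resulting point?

Reflection across y-axis: (-9, 11) → (9, 11)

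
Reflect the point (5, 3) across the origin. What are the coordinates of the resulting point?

Reflection across origin: (5, 3) → (-5, -3)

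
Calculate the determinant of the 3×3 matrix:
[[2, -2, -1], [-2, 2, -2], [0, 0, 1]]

Expansion along first row:
det = 2·det([[2,-2],[0,1]]) - -2·det([[-2,-2],[0,1]]) + -1·det([[-2,2],[0,0]])
    = 2·(2·1 - -2·0) - -2·(-2·1 - -2·0) + -1·(-2·0 - 2·0)
    = 2·2 - -2·-2 + -1·0
    = 4 + -4 + 0 = 0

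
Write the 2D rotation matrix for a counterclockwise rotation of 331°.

Rotation matrix formula: [[cos θ, -sin θ], [sin θ, cos θ]]
For θ = 331°:
cos(331°) = 0.8746
sin(331°) = -0.4848
Result: [[0.8746, 0.4848], [-0.4848, 0.8746]]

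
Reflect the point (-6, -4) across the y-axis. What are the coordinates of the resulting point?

Reflection across y-axis: (-6, -4) → (6, -4)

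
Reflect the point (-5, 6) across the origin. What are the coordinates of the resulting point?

Reflection across origin: (-5, 6) → (5, -6)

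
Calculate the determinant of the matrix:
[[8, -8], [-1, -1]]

For a 2×2 matrix [[a, b], [c, d]], det = ad - bc
det = (8)(-1) - (-8)(-1) = -8 - 8 = -16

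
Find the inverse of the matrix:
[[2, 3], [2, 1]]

For [[a,b],[c,d]], inverse = (1/det)·[[d,-b],[-c,a]]
det = (2)(1) - (3)(2) = 2 - 6 = -4
Inverse = (1/-4)·[[1, -3], [-2, 2]]
= [[-1/4, 3/4], [1/2, -1/2]]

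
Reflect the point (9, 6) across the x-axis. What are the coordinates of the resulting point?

Reflection across x-axis: (9, 6) → (9, -6)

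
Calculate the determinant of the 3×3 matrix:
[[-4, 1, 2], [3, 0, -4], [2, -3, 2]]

Expansion along first row:
det = -4·det([[0,-4],[-3,2]]) - 1·det([[3,-4],[2,2]]) + 2·det([[3,0],[2,-3]])
    = -4·(0·2 - -4·-3) - 1·(3·2 - -4·2) + 2·(3·-3 - 0·2)
    = -4·-12 - 1·14 + 2·-9
    = 48 + -14 + -18 = 16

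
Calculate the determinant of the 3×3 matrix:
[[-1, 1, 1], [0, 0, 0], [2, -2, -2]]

Expansion along first row:
det = -1·det([[0,0],[-2,-2]]) - 1·det([[0,0],[2,-2]]) + 1·det([[0,0],[2,-2]])
    = -1·(0·-2 - 0·-2) - 1·(0·-2 - 0·2) + 1·(0·-2 - 0·2)
    = -1·0 - 1·0 + 1·0
    = 0 + 0 + 0 = 0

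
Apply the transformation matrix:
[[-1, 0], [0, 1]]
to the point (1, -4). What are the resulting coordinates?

Matrix multiplication:
[[-1, 0], [0, 1]] × [1, -4]ᵀ
= [(-1)(1) + (0)(-4), (0)(1) + (1)(-4)]ᵀ
= [-1, -4]ᵀ
Result: (-1, -4)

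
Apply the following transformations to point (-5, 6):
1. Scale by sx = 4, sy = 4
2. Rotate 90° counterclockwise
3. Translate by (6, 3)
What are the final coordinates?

Step 1: Scale → (-20, 24)
Step 2: Rotate 90° → (-24, -20)
Step 3: Translate → (-18, -17)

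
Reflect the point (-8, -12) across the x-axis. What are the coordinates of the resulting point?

Reflection across x-axis: (-8, -12) → (-8, 12)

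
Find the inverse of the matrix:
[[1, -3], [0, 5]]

For [[a,b],[c,d]], inverse = (1/det)·[[d,-b],[-c,a]]
det = (1)(5) - (-3)(0) = 5 - 0 = 5
Inverse = (1/5)·[[5, 3], [0, 1]]
= [[1, 3/5], [0, 1/5]]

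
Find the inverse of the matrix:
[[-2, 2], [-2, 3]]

For [[a,b],[c,d]], inverse = (1/det)·[[d,-b],[-c,a]]
det = (-2)(3) - (2)(-2) = -6 - -4 = -2
Inverse = (1/-2)·[[3, -2], [2, -2]]
= [[-3/2, 1], [-1, 1]]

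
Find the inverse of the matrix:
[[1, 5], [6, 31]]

For [[a,b],[c,d]], inverse = (1/det)·[[d,-b],[-c,a]]
det = (1)(31) - (5)(6) = 31 - 30 = 1
Inverse = [[31, -5], [-6, 1]]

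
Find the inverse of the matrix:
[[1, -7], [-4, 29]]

For [[a,b],[c,d]], inverse = (1/det)·[[d,-b],[-c,a]]
det = (1)(29) - (-7)(-4) = 29 - 28 = 1
Inverse = [[29, 7], [4, 1]]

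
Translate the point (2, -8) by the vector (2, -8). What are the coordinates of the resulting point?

Translation by (2, -8) (homogeneous matrix [[1, 0, 2], [0, 1, -8], [0, 0, 1]]):
x' = 2 + 2 = 4
y' = -8 + -8 = -16
Result: (4, -16)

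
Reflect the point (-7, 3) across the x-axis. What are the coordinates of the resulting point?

Reflection across x-axis: (-7, 3) → (-7, -3)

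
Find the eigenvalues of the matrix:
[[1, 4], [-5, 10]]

Characteristic equation: det(A - λI) = 0
λ² - (trace)λ + (det) = 0
trace = 1 + 10 = 11, det = (1)(10) - (4)(-5) = 30
λ² - (11)λ + (30) = 0
λ = (11 ± √((11)² - 4·(30))) / 2 = (11 ± √1) / 2
Solving: λ = 5, 6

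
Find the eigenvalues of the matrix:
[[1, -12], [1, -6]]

Characteristic equation: det(A - λI) = 0
λ² - (trace)λ + (det) = 0
trace = 1 + -6 = -5, det = (1)(-6) - (-12)(1) = 6
λ² - (-5)λ + (6) = 0
λ = (-5 ± √((-5)² - 4·(6))) / 2 = (-5 ± √1) / 2
Solving: λ = -3, -2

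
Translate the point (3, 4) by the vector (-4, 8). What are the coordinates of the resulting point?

Translation by (-4, 8) (homogeneous matrix [[1, 0, -4], [0, 1, 8], [0, 0, 1]]):
x' = 3 + -4 = -1
y' = 4 + 8 = 12
Result: (-1, 12)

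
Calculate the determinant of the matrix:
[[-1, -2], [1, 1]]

For a 2×2 matrix [[a, b], [c, d]], det = ad - bc
det = (-1)(1) - (-2)(1) = -1 - -2 = 1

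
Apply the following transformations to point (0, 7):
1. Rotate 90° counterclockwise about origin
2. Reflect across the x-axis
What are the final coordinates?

Step 1: Rotate 90° → (-7, 0)
Step 2: Reflect across x-axis → (-7, 0)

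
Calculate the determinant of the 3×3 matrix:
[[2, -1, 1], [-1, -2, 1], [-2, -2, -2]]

Expansion along first row:
det = 2·det([[-2,1],[-2,-2]]) - -1·det([[-1,1],[-2,-2]]) + 1·det([[-1,-2],[-2,-2]])
    = 2·(-2·-2 - 1·-2) - -1·(-1·-2 - 1·-2) + 1·(-1·-2 - -2·-2)
    = 2·6 - -1·4 + 1·-2
    = 12 + 4 + -2 = 14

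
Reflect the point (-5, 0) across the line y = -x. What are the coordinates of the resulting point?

Reflection across line y = -x: (-5, 0) → (0, 5)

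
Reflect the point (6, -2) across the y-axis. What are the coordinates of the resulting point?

Reflection across y-axis: (6, -2) → (-6, -2)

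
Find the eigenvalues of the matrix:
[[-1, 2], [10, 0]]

Characteristic equation: det(A - λI) = 0
λ² - (trace)λ + (det) = 0
trace = -1 + 0 = -1, det = (-1)(0) - (2)(10) = -20
λ² - (-1)λ + (-20) = 0
λ = (-1 ± √((-1)² - 4·(-20))) / 2 = (-1 ± √81) / 2
Solving: λ = -5, 4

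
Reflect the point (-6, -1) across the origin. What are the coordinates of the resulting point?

Reflection across origin: (-6, -1) → (6, 1)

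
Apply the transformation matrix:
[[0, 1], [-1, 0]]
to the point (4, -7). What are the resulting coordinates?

Matrix multiplication:
[[0, 1], [-1, 0]] × [4, -7]ᵀ
= [(0)(4) + (1)(-7), (-1)(4) + (0)(-7)]ᵀ
= [-7, -4]ᵀ
Result: (-7, -4)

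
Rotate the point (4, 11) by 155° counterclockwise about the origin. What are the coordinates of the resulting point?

Rotation matrix for 155°: [[cos 155°, -sin 155°], [sin 155°, cos 155°]] ≈ [[-0.906308, -0.422618], [0.422618, -0.906308]]
[[-0.906308, -0.422618], [0.422618, -0.906308]] × [4, 11]ᵀ ≈ [-8.2740, -8.2789]ᵀ
Result: (-8.2740, -8.2789)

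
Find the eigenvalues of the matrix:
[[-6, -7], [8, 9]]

Characteristic equation: det(A - λI) = 0
λ² - (trace)λ + (det) = 0
trace = -6 + 9 = 3, det = (-6)(9) - (-7)(8) = 2
λ² - (3)λ + (2) = 0
λ = (3 ± √((3)² - 4·(2))) / 2 = (3 ± √1) / 2
Solving: λ = 1, 2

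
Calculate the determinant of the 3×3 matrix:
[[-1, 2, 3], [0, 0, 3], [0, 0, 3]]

Expansion along first row:
det = -1·det([[0,3],[0,3]]) - 2·det([[0,3],[0,3]]) + 3·det([[0,0],[0,0]])
    = -1·(0·3 - 3·0) - 2·(0·3 - 3·0) + 3·(0·0 - 0·0)
    = -1·0 - 2·0 + 3·0
    = 0 + 0 + 0 = 0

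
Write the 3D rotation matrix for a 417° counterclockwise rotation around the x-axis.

Rotation matrix for counterclockwise 417° around x-axis:
cos(417°) = 0.5446, sin(417°) = 0.8387
Result: [[1, 0, 0], [0, 0.5446, -0.8387], [0, 0.8387, 0.5446]]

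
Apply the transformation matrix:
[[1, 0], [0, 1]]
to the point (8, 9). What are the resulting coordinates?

Matrix multiplication:
[[1, 0], [0, 1]] × [8, 9]ᵀ
= [(1)(8) + (0)(9), (0)(8) + (1)(9)]ᵀ
= [8, 9]ᵀ
Result: (8, 9)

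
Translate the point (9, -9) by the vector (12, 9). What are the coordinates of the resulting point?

Translation by (12, 9) (homogeneous matrix [[1, 0, 12], [0, 1, 9], [0, 0, 1]]):
x' = 9 + 12 = 21
y' = -9 + 9 = 0
Result: (21, 0)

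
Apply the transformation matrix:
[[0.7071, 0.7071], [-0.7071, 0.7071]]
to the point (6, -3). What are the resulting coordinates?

Matrix multiplication:
[[0.7071, 0.7071], [-0.7071, 0.7071]] × [6, -3]ᵀ
= [(0.7071)(6) + (0.7071)(-3), (-0.7071)(6) + (0.7071)(-3)]ᵀ
= [2.1213, -6.3639]ᵀ
Result: (2.1213, -6.3639)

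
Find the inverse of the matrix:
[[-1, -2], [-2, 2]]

For [[a,b],[c,d]], inverse = (1/det)·[[d,-b],[-c,a]]
det = (-1)(2) - (-2)(-2) = -2 - 4 = -6
Inverse = (1/-6)·[[2, 2], [2, -1]]
= [[-1/3, -1/3], [-1/3, 1/6]]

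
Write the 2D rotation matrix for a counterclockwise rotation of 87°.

Rotation matrix formula: [[cos θ, -sin θ], [sin θ, cos θ]]
For θ = 87°:
cos(87°) = 0.0523
sin(87°) = 0.9986
Result: [[0.0523, -0.9986], [0.9986, 0.0523]]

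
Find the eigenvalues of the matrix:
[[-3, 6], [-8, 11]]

Characteristic equation: det(A - λI) = 0
λ² - (trace)λ + (det) = 0
trace = -3 + 11 = 8, det = (-3)(11) - (6)(-8) = 15
λ² - (8)λ + (15) = 0
λ = (8 ± √((8)² - 4·(15))) / 2 = (8 ± √4) / 2
Solving: λ = 3, 5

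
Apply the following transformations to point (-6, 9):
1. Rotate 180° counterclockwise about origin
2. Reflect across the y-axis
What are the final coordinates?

Step 1: Rotate 180° → (6, -9)
Step 2: Reflect across y-axis → (-6, -9)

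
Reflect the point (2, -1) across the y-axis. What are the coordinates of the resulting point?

Reflection across y-axis: (2, -1) → (-2, -1)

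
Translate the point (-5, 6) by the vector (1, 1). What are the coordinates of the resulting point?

Translation by (1, 1) (homogeneous matrix [[1, 0, 1], [0, 1, 1], [0, 0, 1]]):
x' = -5 + 1 = -4
y' = 6 + 1 = 7
Result: (-4, 7)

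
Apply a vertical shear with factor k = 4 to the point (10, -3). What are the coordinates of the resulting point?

Shear matrix for vertical shear with factor k = 4:
[[1, 0], [4, 1]]
Result: (10, -3) → (10, 37)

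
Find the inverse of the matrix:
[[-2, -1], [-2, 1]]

For [[a,b],[c,d]], inverse = (1/det)·[[d,-b],[-c,a]]
det = (-2)(1) - (-1)(-2) = -2 - 2 = -4
Inverse = (1/-4)·[[1, 1], [2, -2]]
= [[-1/4, -1/4], [-1/2, 1/2]]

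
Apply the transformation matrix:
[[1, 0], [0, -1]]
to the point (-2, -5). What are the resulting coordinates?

Matrix multiplication:
[[1, 0], [0, -1]] × [-2, -5]ᵀ
= [(1)(-2) + (0)(-5), (0)(-2) + (-1)(-5)]ᵀ
= [-2, 5]ᵀ
Result: (-2, 5)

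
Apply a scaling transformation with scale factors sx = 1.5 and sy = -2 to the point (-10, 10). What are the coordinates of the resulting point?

Scaling matrix:
[[1.50, 0], [0, -2]]
Result: (-10 × 1.5, 10 × -2) = (-15, -20)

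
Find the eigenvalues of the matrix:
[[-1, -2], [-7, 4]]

Characteristic equation: det(A - λI) = 0
λ² - (trace)λ + (det) = 0
trace = -1 + 4 = 3, det = (-1)(4) - (-2)(-7) = -18
λ² - (3)λ + (-18) = 0
λ = (3 ± √((3)² - 4·(-18))) / 2 = (3 ± √81) / 2
Solving: λ = -3, 6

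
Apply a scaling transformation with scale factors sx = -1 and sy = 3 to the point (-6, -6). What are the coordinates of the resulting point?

Scaling matrix:
[[-1, 0], [0, 3]]
Result: (-6 × -1, -6 × 3) = (6, -18)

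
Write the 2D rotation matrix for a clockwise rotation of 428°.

Rotation matrix formula: [[cos θ, -sin θ], [sin θ, cos θ]]
A clockwise rotation by 428° is equivalent to a counterclockwise rotation by -428°.
For θ = -428°:
cos(-428°) = 0.3746
sin(-428°) = -0.9272
Result: [[0.3746, 0.9272], [-0.9272, 0.3746]]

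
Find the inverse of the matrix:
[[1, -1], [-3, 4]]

For [[a,b],[c,d]], inverse = (1/det)·[[d,-b],[-c,a]]
det = (1)(4) - (-1)(-3) = 4 - 3 = 1
Inverse = [[4, 1], [3, 1]]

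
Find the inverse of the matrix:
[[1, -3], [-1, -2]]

For [[a,b],[c,d]], inverse = (1/det)·[[d,-b],[-c,a]]
det = (1)(-2) - (-3)(-1) = -2 - 3 = -5
Inverse = (1/-5)·[[-2, 3], [1, 1]]
= [[2/5, -3/5], [-1/5, -1/5]]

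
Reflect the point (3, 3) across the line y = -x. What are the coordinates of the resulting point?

Reflection across line y = -x: (3, 3) → (-3, -3)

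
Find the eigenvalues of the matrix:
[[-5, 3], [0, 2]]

Characteristic equation: det(A - λI) = 0
λ² - (trace)λ + (det) = 0
trace = -5 + 2 = -3, det = (-5)(2) - (3)(0) = -10
λ² - (-3)λ + (-10) = 0
λ = (-3 ± √((-3)² - 4·(-10))) / 2 = (-3 ± √49) / 2
Solving: λ = -5, 2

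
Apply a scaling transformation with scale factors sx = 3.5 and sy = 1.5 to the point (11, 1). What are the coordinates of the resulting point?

Scaling matrix:
[[3.50, 0], [0, 1.50]]
Result: (11 × 3.5, 1 × 1.5) = (38.5, 1.5)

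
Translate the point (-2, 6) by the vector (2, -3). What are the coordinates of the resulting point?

Translation by (2, -3) (homogeneous matrix [[1, 0, 2], [0, 1, -3], [0, 0, 1]]):
x' = -2 + 2 = 0
y' = 6 + -3 = 3
Result: (0, 3)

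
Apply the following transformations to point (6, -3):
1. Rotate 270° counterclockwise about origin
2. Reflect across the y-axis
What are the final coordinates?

Step 1: Rotate 270° → (-3, -6)
Step 2: Reflect across y-axis → (3, -6)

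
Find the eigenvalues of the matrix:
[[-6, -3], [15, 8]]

Characteristic equation: det(A - λI) = 0
λ² - (trace)λ + (det) = 0
trace = -6 + 8 = 2, det = (-6)(8) - (-3)(15) = -3
λ² - (2)λ + (-3) = 0
λ = (2 ± √((2)² - 4·(-3))) / 2 = (2 ± √16) / 2
Solving: λ = -1, 3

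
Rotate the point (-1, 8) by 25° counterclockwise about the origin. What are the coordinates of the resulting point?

Rotation matrix for 25°: [[cos 25°, -sin 25°], [sin 25°, cos 25°]] ≈ [[0.906308, -0.422618], [0.422618, 0.906308]]
[[0.906308, -0.422618], [0.422618, 0.906308]] × [-1, 8]ᵀ ≈ [-4.2873, 6.8278]ᵀ
Result: (-4.2873, 6.8278)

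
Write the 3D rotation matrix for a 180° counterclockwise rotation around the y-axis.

Rotation matrix for counterclockwise 180° around y-axis:
cos(180°) = -1, sin(180°) = 0
Result: [[-1, 0, 0], [0, 1, 0], [0, 0, -1]]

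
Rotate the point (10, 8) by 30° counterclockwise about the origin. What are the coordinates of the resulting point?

Rotation matrix for 30°: [[cos 30°, -sin 30°], [sin 30°, cos 30°]] ≈ [[0.866025, -0.500000], [0.500000, 0.866025]]
[[0.866025, -0.500000], [0.500000, 0.866025]] × [10, 8]ᵀ ≈ [4.6603, 11.9282]ᵀ
Result: (4.6603, 11.9282)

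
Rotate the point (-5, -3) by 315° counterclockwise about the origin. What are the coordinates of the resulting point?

Rotation matrix for 315°: [[cos 315°, -sin 315°], [sin 315°, cos 315°]] ≈ [[0.707107, 0.707107], [-0.707107, 0.707107]]
[[0.707107, 0.707107], [-0.707107, 0.707107]] × [-5, -3]ᵀ ≈ [-5.6569, 1.4142]ᵀ
Result: (-5.6569, 1.4142)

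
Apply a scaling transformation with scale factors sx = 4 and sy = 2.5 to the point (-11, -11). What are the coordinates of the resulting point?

Scaling matrix:
[[4, 0], [0, 2.50]]
Result: (-11 × 4, -11 × 2.5) = (-44, -27.5)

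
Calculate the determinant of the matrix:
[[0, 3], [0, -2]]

For a 2×2 matrix [[a, b], [c, d]], det = ad - bc
det = (0)(-2) - (3)(0) = 0 - 0 = 0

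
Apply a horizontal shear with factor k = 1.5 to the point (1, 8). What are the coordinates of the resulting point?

Shear matrix for horizontal shear with factor k = 1.5:
[[1, 1.50], [0, 1]]
Result: (1, 8) → (13, 8)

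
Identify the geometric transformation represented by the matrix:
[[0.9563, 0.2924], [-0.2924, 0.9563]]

This matrix represents: rotation by 343° counterclockwise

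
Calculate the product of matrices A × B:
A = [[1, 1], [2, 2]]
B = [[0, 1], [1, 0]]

Matrix multiplication:
C[0][0] = 1×0 + 1×1 = 1
C[0][1] = 1×1 + 1×0 = 1
C[1][0] = 2×0 + 2×1 = 2
C[1][1] = 2×1 + 2×0 = 2
Result: [[1, 1], [2, 2]]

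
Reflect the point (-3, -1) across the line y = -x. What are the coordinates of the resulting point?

Reflection across line y = -x: (-3, -1) → (1, 3)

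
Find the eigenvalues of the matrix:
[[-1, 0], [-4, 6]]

Characteristic equation: det(A - λI) = 0
λ² - (trace)λ + (det) = 0
trace = -1 + 6 = 5, det = (-1)(6) - (0)(-4) = -6
λ² - (5)λ + (-6) = 0
λ = (5 ± √((5)² - 4·(-6))) / 2 = (5 ± √49) / 2
Solving: λ = -1, 6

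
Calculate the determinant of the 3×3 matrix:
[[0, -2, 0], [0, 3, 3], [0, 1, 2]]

Expansion along first row:
det = 0·det([[3,3],[1,2]]) - -2·det([[0,3],[0,2]]) + 0·det([[0,3],[0,1]])
    = 0·(3·2 - 3·1) - -2·(0·2 - 3·0) + 0·(0·1 - 3·0)
    = 0·3 - -2·0 + 0·0
    = 0 + 0 + 0 = 0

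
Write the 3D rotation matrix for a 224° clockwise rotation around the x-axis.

Rotation matrix for clockwise 224° around x-axis:
A clockwise rotation by 224° is a counterclockwise rotation by -224°.
cos(-224°) = -0.7193, sin(-224°) = 0.6947
Result: [[1, 0, 0], [0, -0.7193, -0.6947], [0, 0.6947, -0.7193]]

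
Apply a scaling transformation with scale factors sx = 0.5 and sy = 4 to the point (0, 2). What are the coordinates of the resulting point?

Scaling matrix:
[[0.50, 0], [0, 4]]
Result: (0 × 0.5, 2 × 4) = (0, 8)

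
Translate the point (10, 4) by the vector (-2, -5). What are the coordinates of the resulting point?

Translation by (-2, -5) (homogeneous matrix [[1, 0, -2], [0, 1, -5], [0, 0, 1]]):
x' = 10 + -2 = 8
y' = 4 + -5 = -1
Result: (8, -1)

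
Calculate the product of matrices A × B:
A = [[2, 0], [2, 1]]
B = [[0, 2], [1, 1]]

Matrix multiplication:
C[0][0] = 2×0 + 0×1 = 0
C[0][1] = 2×2 + 0×1 = 4
C[1][0] = 2×0 + 1×1 = 1
C[1][1] = 2×2 + 1×1 = 5
Result: [[0, 4], [1, 5]]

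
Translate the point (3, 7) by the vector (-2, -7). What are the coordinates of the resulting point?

Translation by (-2, -7) (homogeneous matrix [[1, 0, -2], [0, 1, -7], [0, 0, 1]]):
x' = 3 + -2 = 1
y' = 7 + -7 = 0
Result: (1, 0)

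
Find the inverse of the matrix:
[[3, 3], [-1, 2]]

For [[a,b],[c,d]], inverse = (1/det)·[[d,-b],[-c,a]]
det = (3)(2) - (3)(-1) = 6 - -3 = 9
Inverse = (1/9)·[[2, -3], [1, 3]]
= [[2/9, -1/3], [1/9, 1/3]]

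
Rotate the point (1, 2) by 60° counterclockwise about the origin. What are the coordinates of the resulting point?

Rotation matrix for 60°: [[cos 60°, -sin 60°], [sin 60°, cos 60°]] ≈ [[0.500000, -0.866025], [0.866025, 0.500000]]
[[0.500000, -0.866025], [0.866025, 0.500000]] × [1, 2]ᵀ ≈ [-1.2321, 1.8660]ᵀ
Result: (-1.2321, 1.8660)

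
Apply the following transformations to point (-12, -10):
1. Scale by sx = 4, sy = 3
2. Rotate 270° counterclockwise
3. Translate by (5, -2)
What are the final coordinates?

Step 1: Scale → (-48, -30)
Step 2: Rotate 270° → (-30, 48)
Step 3: Translate → (-25, 46)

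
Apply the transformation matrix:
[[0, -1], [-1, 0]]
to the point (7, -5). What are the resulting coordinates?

Matrix multiplication:
[[0, -1], [-1, 0]] × [7, -5]ᵀ
= [(0)(7) + (-1)(-5), (-1)(7) + (0)(-5)]ᵀ
= [5, -7]ᵀ
Result: (5, -7)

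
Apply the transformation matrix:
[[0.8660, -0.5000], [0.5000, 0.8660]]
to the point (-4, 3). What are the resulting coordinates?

Matrix multiplication:
[[0.8660, -0.5000], [0.5000, 0.8660]] × [-4, 3]ᵀ
= [(0.8660)(-4) + (-0.5000)(3), (0.5000)(-4) + (0.8660)(3)]ᵀ
= [-4.9640, 0.5980]ᵀ
Result: (-4.9640, 0.5980)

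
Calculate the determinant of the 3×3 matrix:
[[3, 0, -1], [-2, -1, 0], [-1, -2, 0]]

Expansion along first row:
det = 3·det([[-1,0],[-2,0]]) - 0·det([[-2,0],[-1,0]]) + -1·det([[-2,-1],[-1,-2]])
    = 3·(-1·0 - 0·-2) - 0·(-2·0 - 0·-1) + -1·(-2·-2 - -1·-1)
    = 3·0 - 0·0 + -1·3
    = 0 + 0 + -3 = -3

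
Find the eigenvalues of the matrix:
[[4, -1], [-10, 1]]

Characteristic equation: det(A - λI) = 0
λ² - (trace)λ + (det) = 0
trace = 4 + 1 = 5, det = (4)(1) - (-1)(-10) = -6
λ² - (5)λ + (-6) = 0
λ = (5 ± √((5)² - 4·(-6))) / 2 = (5 ± √49) / 2
Solving: λ = -1, 6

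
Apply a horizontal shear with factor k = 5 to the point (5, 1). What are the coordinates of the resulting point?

Shear matrix for horizontal shear with factor k = 5:
[[1, 5], [0, 1]]
Result: (5, 1) → (10, 1)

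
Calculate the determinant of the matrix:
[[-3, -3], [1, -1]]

For a 2×2 matrix [[a, b], [c, d]], det = ad - bc
det = (-3)(-1) - (-3)(1) = 3 - -3 = 6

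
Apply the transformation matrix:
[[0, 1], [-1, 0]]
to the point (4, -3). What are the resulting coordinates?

Matrix multiplication:
[[0, 1], [-1, 0]] × [4, -3]ᵀ
= [(0)(4) + (1)(-3), (-1)(4) + (0)(-3)]ᵀ
= [-3, -4]ᵀ
Result: (-3, -4)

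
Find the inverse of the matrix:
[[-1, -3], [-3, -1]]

For [[a,b],[c,d]], inverse = (1/det)·[[d,-b],[-c,a]]
det = (-1)(-1) - (-3)(-3) = 1 - 9 = -8
Inverse = (1/-8)·[[-1, 3], [3, -1]]
= [[1/8, -3/8], [-3/8, 1/8]]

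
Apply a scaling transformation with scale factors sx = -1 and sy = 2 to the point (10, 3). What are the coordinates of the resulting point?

Scaling matrix:
[[-1, 0], [0, 2]]
Result: (10 × -1, 3 × 2) = (-10, 6)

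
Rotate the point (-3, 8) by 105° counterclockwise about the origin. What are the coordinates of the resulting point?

Rotation matrix for 105°: [[cos 105°, -sin 105°], [sin 105°, cos 105°]] ≈ [[-0.258819, -0.965926], [0.965926, -0.258819]]
[[-0.258819, -0.965926], [0.965926, -0.258819]] × [-3, 8]ᵀ ≈ [-6.9509, -4.9683]ᵀ
Result: (-6.9509, -4.9683)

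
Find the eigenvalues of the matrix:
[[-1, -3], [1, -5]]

Characteristic equation: det(A - λI) = 0
λ² - (trace)λ + (det) = 0
trace = -1 + -5 = -6, det = (-1)(-5) - (-3)(1) = 8
λ² - (-6)λ + (8) = 0
λ = (-6 ± √((-6)² - 4·(8))) / 2 = (-6 ± √4) / 2
Solving: λ = -4, -2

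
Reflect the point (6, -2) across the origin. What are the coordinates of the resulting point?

Reflection across origin: (6, -2) → (-6, 2)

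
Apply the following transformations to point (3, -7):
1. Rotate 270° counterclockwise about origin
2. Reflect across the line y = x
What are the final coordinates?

Step 1: Rotate 270° → (-7, -3)
Step 2: Reflect across line y = x → (-3, -7)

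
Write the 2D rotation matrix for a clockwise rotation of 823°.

Rotation matrix formula: [[cos θ, -sin θ], [sin θ, cos θ]]
A clockwise rotation by 823° is equivalent to a counterclockwise rotation by -823°.
For θ = -823°:
cos(-823°) = -0.2250
sin(-823°) = -0.9744
Result: [[-0.2250, 0.9744], [-0.9744, -0.2250]]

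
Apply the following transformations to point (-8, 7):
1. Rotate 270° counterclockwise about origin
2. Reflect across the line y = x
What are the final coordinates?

Step 1: Rotate 270° → (7, 8)
Step 2: Reflect across line y = x → (8, 7)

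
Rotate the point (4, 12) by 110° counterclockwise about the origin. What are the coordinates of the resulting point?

Rotation matrix for 110°: [[cos 110°, -sin 110°], [sin 110°, cos 110°]] ≈ [[-0.342020, -0.939693], [0.939693, -0.342020]]
[[-0.342020, -0.939693], [0.939693, -0.342020]] × [4, 12]ᵀ ≈ [-12.6444, -0.3455]ᵀ
Result: (-12.6444, -0.3455)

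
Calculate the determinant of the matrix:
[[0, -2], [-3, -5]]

For a 2×2 matrix [[a, b], [c, d]], det = ad - bc
det = (0)(-5) - (-2)(-3) = 0 - 6 = -6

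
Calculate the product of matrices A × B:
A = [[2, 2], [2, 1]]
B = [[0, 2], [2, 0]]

Matrix multiplication:
C[0][0] = 2×0 + 2×2 = 4
C[0][1] = 2×2 + 2×0 = 4
C[1][0] = 2×0 + 1×2 = 2
C[1][1] = 2×2 + 1×0 = 4
Result: [[4, 4], [2, 4]]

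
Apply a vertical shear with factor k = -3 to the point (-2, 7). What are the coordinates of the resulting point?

Shear matrix for vertical shear with factor k = -3:
[[1, 0], [-3, 1]]
Result: (-2, 7) → (-2, 13)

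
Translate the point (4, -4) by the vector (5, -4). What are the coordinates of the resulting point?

Translation by (5, -4) (homogeneous matrix [[1, 0, 5], [0, 1, -4], [0, 0, 1]]):
x' = 4 + 5 = 9
y' = -4 + -4 = -8
Result: (9, -8)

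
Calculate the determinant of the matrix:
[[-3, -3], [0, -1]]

For a 2×2 matrix [[a, b], [c, d]], det = ad - bc
det = (-3)(-1) - (-3)(0) = 3 - 0 = 3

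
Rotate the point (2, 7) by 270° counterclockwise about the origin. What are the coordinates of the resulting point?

Rotation matrix for 270°: [[cos 270°, -sin 270°], [sin 270°, cos 270°]] = [[0, 1], [-1, 0]]
[[0, 1], [-1, 0]] × [2, 7]ᵀ = [7, -2]ᵀ
Result: (7, -2)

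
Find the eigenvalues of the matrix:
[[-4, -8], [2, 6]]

Characteristic equation: det(A - λI) = 0
λ² - (trace)λ + (det) = 0
trace = -4 + 6 = 2, det = (-4)(6) - (-8)(2) = -8
λ² - (2)λ + (-8) = 0
λ = (2 ± √((2)² - 4·(-8))) / 2 = (2 ± √36) / 2
Solving: λ = -2, 4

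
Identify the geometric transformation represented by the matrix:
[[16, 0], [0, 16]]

This matrix represents: uniform scaling by factor 16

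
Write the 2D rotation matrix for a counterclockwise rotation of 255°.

Rotation matrix formula: [[cos θ, -sin θ], [sin θ, cos θ]]
For θ = 255°:
cos(255°) = -0.2588
sin(255°) = -0.9659
Result: [[-0.2588, 0.9659], [-0.9659, -0.2588]]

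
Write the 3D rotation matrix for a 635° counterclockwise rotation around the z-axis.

Rotation matrix for counterclockwise 635° around z-axis:
cos(635°) = 0.0872, sin(635°) = -0.9962
Result: [[0.0872, 0.9962, 0], [-0.9962, 0.0872, 0], [0, 0, 1]]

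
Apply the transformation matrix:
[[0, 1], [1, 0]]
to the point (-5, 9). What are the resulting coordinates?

Matrix multiplication:
[[0, 1], [1, 0]] × [-5, 9]ᵀ
= [(0)(-5) + (1)(9), (1)(-5) + (0)(9)]ᵀ
= [9, -5]ᵀ
Result: (9, -5)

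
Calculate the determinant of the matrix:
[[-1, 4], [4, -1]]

For a 2×2 matrix [[a, b], [c, d]], det = ad - bc
det = (-1)(-1) - (4)(4) = 1 - 16 = -15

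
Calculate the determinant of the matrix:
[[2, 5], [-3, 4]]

For a 2×2 matrix [[a, b], [c, d]], det = ad - bc
det = (2)(4) - (5)(-3) = 8 - -15 = 23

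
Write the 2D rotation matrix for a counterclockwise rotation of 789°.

Rotation matrix formula: [[cos θ, -sin θ], [sin θ, cos θ]]
For θ = 789°:
cos(789°) = 0.3584
sin(789°) = 0.9336
Result: [[0.3584, -0.9336], [0.9336, 0.3584]]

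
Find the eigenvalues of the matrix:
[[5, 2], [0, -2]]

Characteristic equation: det(A - λI) = 0
λ² - (trace)λ + (det) = 0
trace = 5 + -2 = 3, det = (5)(-2) - (2)(0) = -10
λ² - (3)λ + (-10) = 0
λ = (3 ± √((3)² - 4·(-10))) / 2 = (3 ± √49) / 2
Solving: λ = -2, 5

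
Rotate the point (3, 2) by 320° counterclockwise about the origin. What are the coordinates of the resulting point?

Rotation matrix for 320°: [[cos 320°, -sin 320°], [sin 320°, cos 320°]] ≈ [[0.766044, 0.642788], [-0.642788, 0.766044]]
[[0.766044, 0.642788], [-0.642788, 0.766044]] × [3, 2]ᵀ ≈ [3.5837, -0.3963]ᵀ
Result: (3.5837, -0.3963)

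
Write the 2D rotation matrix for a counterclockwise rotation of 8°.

Rotation matrix formula: [[cos θ, -sin θ], [sin θ, cos θ]]
For θ = 8°:
cos(8°) = 0.9903
sin(8°) = 0.1392
Result: [[0.9903, -0.1392], [0.1392, 0.9903]]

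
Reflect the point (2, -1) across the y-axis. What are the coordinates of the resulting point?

Reflection across y-axis: (2, -1) → (-2, -1)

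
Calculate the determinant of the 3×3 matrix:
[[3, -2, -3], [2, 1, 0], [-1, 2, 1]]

Expansion along first row:
det = 3·det([[1,0],[2,1]]) - -2·det([[2,0],[-1,1]]) + -3·det([[2,1],[-1,2]])
    = 3·(1·1 - 0·2) - -2·(2·1 - 0·-1) + -3·(2·2 - 1·-1)
    = 3·1 - -2·2 + -3·5
    = 3 + 4 + -15 = -8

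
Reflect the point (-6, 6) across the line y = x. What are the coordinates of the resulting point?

Reflection across line y = x: (-6, 6) → (6, -6)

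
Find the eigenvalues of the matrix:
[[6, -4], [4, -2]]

Characteristic equation: det(A - λI) = 0
λ² - (trace)λ + (det) = 0
trace = 6 + -2 = 4, det = (6)(-2) - (-4)(4) = 4
λ² - (4)λ + (4) = 0
λ = (4 ± √((4)² - 4·(4))) / 2 = (4 ± √0) / 2
Solving: λ = 2, 2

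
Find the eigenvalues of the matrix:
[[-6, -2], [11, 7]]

Characteristic equation: det(A - λI) = 0
λ² - (trace)λ + (det) = 0
trace = -6 + 7 = 1, det = (-6)(7) - (-2)(11) = -20
λ² - (1)λ + (-20) = 0
λ = (1 ± √((1)² - 4·(-20))) / 2 = (1 ± √81) / 2
Solving: λ = -4, 5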